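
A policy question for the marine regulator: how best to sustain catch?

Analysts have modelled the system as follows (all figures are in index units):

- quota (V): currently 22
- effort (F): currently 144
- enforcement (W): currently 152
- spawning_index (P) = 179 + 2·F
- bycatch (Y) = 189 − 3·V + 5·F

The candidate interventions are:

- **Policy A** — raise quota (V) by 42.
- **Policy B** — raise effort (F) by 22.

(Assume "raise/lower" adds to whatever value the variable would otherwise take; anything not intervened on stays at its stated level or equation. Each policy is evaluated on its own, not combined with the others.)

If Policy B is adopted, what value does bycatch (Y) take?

Policy B (F + 22):
  V = 22
  F = 144 + 22 = 166
  Y = 189 − 3·22 + 5·166 = 953

953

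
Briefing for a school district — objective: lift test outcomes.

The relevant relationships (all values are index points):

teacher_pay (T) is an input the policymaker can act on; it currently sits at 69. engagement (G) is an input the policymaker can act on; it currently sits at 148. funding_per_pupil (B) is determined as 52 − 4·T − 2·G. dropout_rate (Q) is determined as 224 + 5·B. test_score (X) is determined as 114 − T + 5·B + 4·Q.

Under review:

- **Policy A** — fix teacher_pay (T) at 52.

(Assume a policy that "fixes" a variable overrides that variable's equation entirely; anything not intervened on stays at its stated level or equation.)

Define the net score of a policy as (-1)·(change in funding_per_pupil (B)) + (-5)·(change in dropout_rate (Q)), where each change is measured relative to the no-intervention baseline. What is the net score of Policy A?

Baseline:
  T = 69
  G = 148
  B = 52 − 4·69 − 2·148 = -520
  Q = 224 + 5·(-520) = -2376
Policy A (T := 52):
  T = 52
  G = 148
  B = 52 − 4·52 − 2·148 = -452
  Q = 224 + 5·(-452) = -2036
ΔB = -452 − (-520) = 68; ΔQ = -2036 − (-2376) = 340
Score = (-1)·68 + (-5)·340 = -1768

-1768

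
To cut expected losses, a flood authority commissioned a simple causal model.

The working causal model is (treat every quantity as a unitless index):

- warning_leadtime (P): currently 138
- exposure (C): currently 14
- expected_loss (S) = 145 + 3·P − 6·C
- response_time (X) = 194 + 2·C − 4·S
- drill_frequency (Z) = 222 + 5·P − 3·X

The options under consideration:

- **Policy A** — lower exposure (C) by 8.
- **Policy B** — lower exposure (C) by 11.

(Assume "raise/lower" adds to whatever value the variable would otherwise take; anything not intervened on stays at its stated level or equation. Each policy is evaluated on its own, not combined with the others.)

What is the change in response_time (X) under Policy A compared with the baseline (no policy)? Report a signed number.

-208

Baseline:
  P = 138
  C = 14
  S = 145 + 3·138 − 6·14 = 475
  X = 194 + 2·14 − 4·475 = -1678
Policy A (C − 8):
  P = 138
  C = 14 − 8 = 6
  S = 145 + 3·138 − 6·6 = 523
  X = 194 + 2·6 − 4·523 = -1886
Change in X: -1886 − (-1678) = -208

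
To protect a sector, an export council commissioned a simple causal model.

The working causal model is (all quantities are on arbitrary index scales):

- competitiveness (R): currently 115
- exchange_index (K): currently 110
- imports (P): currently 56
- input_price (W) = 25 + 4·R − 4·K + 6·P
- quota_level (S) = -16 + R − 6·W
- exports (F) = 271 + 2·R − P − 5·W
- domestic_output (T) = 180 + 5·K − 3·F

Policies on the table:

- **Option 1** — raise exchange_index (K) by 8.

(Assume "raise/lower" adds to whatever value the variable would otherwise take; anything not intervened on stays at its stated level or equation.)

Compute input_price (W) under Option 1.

Option 1 (K + 8):
  R = 115
  K = 110 + 8 = 118
  P = 56
  W = 25 + 4·115 − 4·118 + 6·56 = 349

349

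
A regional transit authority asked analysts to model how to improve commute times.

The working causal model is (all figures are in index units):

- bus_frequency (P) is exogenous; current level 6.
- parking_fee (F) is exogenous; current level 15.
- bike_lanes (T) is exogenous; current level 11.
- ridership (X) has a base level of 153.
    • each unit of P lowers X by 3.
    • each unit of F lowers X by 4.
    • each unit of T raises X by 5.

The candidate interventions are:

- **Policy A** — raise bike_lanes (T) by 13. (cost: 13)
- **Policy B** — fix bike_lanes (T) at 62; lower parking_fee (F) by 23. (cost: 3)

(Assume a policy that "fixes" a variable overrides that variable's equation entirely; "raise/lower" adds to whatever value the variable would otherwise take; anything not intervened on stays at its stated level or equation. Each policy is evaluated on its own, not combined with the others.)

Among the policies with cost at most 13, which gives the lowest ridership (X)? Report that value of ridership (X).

Policy A (T + 13):
  P = 6
  F = 15
  T = 11 + 13 = 24
  X = 153 − 3·6 − 4·15 + 5·24 = 195
Policy B (T := 62, F − 23):
  P = 6
  F = 15 − 23 = -8
  T = 62
  X = 153 − 3·6 − 4·(-8) + 5·62 = 477
Comparing — Policy A: X=195, Policy B: X=477. Lowest is 195 (Policy A).

195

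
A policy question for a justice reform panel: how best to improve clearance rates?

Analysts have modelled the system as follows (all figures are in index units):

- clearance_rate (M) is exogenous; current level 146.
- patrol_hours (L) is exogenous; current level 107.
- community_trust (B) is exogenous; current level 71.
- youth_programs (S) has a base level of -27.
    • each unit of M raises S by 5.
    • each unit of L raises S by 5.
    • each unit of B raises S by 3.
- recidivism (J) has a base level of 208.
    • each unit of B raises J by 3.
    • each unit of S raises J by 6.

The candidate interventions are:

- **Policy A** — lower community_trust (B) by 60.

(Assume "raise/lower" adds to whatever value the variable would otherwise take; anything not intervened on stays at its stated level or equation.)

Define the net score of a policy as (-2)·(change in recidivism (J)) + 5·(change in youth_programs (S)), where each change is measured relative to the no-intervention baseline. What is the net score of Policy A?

1620

Baseline:
  M = 146
  L = 107
  B = 71
  S = -27 + 5·146 + 5·107 + 3·71 = 1451
  J = 208 + 3·71 + 6·1451 = 9127
Policy A (B − 60):
  M = 146
  L = 107
  B = 71 − 60 = 11
  S = -27 + 5·146 + 5·107 + 3·11 = 1271
  J = 208 + 3·11 + 6·1271 = 7867
ΔJ = 7867 − 9127 = -1260; ΔS = 1271 − 1451 = -180
Score = (-2)·(-1260) + 5·(-180) = 1620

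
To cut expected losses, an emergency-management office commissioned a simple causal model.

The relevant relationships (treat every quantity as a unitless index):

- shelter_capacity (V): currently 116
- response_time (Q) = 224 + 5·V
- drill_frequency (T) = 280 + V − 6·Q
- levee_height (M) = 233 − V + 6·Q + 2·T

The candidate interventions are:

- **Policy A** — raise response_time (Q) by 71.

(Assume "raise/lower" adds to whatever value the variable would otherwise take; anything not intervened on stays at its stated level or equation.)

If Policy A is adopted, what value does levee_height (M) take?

-4341

Policy A (Q + 71):
  V = 116
  Q = 224 + 5·116 (+71 from intervention) = 875
  T = 280 + 116 − 6·875 = -4854
  M = 233 − 116 + 6·875 + 2·(-4854) = -4341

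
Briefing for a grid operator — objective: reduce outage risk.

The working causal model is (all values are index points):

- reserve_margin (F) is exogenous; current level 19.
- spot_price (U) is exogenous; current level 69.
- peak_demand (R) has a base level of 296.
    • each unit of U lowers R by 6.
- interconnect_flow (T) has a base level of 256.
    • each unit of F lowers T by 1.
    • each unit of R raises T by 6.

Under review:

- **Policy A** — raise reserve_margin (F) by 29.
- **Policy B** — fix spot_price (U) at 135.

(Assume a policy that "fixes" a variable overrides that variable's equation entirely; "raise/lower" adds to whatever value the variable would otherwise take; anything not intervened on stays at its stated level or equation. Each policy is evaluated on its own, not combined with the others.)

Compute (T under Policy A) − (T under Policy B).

Policy A (F + 29):
  F = 19 + 29 = 48
  U = 69
  R = 296 − 6·69 = -118
  T = 256 − 48 + 6·(-118) = -500
Policy B (U := 135):
  F = 19
  U = 135
  R = 296 − 6·135 = -514
  T = 256 − 19 + 6·(-514) = -2847
T: -500 − (-2847) = 2347

2347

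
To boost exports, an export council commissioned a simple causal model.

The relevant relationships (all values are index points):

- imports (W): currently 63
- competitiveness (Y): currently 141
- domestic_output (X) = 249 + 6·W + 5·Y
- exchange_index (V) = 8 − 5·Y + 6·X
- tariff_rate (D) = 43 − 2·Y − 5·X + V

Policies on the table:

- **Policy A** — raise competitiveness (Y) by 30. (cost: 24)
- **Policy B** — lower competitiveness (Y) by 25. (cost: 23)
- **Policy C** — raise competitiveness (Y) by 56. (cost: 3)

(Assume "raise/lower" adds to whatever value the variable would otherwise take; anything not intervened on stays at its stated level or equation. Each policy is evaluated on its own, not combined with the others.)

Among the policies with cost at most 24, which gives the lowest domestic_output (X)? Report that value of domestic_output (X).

1207

Policy A (Y + 30):
  W = 63
  Y = 141 + 30 = 171
  X = 249 + 6·63 + 5·171 = 1482
Policy B (Y − 25):
  W = 63
  Y = 141 − 25 = 116
  X = 249 + 6·63 + 5·116 = 1207
Policy C (Y + 56):
  W = 63
  Y = 141 + 56 = 197
  X = 249 + 6·63 + 5·197 = 1612
Comparing — Policy A: X=1482, Policy B: X=1207, Policy C: X=1612. Lowest is 1207 (Policy B).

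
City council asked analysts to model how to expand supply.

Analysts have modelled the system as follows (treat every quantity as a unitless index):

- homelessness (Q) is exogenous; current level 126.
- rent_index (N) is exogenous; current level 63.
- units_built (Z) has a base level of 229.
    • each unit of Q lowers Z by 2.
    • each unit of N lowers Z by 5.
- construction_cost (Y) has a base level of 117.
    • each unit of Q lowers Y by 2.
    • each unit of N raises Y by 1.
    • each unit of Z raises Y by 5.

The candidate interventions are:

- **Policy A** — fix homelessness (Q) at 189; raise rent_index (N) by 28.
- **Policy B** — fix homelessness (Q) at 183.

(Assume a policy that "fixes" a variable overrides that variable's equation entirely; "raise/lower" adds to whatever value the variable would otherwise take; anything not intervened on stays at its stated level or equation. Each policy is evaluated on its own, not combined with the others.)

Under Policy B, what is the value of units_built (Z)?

-452

Policy B (Q := 183):
  Q = 183
  N = 63
  Z = 229 − 2·183 − 5·63 = -452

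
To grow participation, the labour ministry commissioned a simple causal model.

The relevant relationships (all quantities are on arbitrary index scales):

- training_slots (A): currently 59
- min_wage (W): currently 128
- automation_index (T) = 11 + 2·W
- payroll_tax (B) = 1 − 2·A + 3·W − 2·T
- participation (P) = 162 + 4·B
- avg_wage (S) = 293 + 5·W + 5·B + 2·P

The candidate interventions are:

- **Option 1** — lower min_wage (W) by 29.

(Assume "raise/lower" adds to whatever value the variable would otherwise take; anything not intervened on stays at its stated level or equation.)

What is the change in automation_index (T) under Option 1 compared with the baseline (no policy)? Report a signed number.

Baseline:
  W = 128
  T = 11 + 2·128 = 267
Option 1 (W − 29):
  W = 128 − 29 = 99
  T = 11 + 2·99 = 209
Change in T: 209 − 267 = -58

-58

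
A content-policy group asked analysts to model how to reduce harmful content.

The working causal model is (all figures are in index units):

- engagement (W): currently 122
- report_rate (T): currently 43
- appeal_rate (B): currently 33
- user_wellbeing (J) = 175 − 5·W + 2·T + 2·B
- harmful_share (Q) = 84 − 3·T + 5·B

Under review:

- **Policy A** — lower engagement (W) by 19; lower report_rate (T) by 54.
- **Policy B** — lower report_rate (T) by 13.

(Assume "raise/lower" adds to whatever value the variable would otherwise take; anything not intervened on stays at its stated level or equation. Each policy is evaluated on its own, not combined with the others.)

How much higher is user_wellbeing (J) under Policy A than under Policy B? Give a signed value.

13

Policy A (W − 19, T − 54):
  W = 122 − 19 = 103
  T = 43 − 54 = -11
  B = 33
  J = 175 − 5·103 + 2·(-11) + 2·33 = -296
Policy B (T − 13):
  W = 122
  T = 43 − 13 = 30
  B = 33
  J = 175 − 5·122 + 2·30 + 2·33 = -309
J: -296 − (-309) = 13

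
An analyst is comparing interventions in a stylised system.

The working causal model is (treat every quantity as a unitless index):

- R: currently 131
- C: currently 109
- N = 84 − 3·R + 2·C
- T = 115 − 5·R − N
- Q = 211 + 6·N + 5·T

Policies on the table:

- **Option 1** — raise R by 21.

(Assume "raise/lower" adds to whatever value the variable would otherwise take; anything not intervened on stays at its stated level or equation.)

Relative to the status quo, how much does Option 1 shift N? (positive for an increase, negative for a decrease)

Baseline:
  R = 131
  C = 109
  N = 84 − 3·131 + 2·109 = -91
Option 1 (R + 21):
  R = 131 + 21 = 152
  C = 109
  N = 84 − 3·152 + 2·109 = -154
Change in N: -154 − (-91) = -63

-63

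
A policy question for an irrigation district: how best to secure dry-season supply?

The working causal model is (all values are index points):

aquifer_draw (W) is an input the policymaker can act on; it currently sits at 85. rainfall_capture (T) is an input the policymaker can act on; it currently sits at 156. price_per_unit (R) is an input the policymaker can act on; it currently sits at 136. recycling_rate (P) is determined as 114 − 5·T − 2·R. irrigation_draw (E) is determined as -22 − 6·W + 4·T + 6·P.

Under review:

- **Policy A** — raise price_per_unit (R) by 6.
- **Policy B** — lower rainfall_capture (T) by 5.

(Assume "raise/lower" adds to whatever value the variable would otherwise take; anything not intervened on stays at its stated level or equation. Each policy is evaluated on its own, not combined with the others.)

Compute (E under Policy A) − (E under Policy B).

Policy A (R + 6):
  W = 85
  T = 156
  R = 136 + 6 = 142
  P = 114 − 5·156 − 2·142 = -950
  E = -22 − 6·85 + 4·156 + 6·(-950) = -5608
Policy B (T − 5):
  W = 85
  T = 156 − 5 = 151
  R = 136
  P = 114 − 5·151 − 2·136 = -913
  E = -22 − 6·85 + 4·151 + 6·(-913) = -5406
E: -5608 − (-5406) = -202

-202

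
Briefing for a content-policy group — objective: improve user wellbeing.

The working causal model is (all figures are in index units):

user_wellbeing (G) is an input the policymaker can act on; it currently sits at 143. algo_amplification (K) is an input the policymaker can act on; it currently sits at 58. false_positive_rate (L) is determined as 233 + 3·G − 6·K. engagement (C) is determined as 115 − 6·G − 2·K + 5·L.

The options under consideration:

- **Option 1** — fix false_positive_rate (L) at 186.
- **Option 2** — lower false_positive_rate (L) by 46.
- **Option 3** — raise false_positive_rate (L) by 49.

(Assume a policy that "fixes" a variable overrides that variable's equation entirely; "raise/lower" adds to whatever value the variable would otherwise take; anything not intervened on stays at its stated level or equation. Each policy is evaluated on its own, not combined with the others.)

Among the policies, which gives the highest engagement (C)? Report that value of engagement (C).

956

Option 1 (L := 186):
  G = 143
  K = 58
  L = 186
  C = 115 − 6·143 − 2·58 + 5·186 = 71
Option 2 (L − 46):
  G = 143
  K = 58
  L = 233 + 3·143 − 6·58 (−46 from intervention) = 268
  C = 115 − 6·143 − 2·58 + 5·268 = 481
Option 3 (L + 49):
  G = 143
  K = 58
  L = 233 + 3·143 − 6·58 (+49 from intervention) = 363
  C = 115 − 6·143 − 2·58 + 5·363 = 956
Comparing — Option 1: C=71, Option 2: C=481, Option 3: C=956. Highest is 956 (Option 3).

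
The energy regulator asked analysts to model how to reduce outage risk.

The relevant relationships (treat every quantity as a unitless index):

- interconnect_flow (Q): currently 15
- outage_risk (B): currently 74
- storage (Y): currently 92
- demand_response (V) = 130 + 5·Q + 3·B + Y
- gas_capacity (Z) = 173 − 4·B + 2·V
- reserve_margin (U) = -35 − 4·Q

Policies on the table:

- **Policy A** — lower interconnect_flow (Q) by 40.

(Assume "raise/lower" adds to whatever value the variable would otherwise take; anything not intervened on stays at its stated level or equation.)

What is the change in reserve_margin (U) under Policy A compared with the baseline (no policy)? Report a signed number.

Baseline:
  Q = 15
  U = -35 − 4·15 = -95
Policy A (Q − 40):
  Q = 15 − 40 = -25
  U = -35 − 4·(-25) = 65
Change in U: 65 − (-95) = 160

160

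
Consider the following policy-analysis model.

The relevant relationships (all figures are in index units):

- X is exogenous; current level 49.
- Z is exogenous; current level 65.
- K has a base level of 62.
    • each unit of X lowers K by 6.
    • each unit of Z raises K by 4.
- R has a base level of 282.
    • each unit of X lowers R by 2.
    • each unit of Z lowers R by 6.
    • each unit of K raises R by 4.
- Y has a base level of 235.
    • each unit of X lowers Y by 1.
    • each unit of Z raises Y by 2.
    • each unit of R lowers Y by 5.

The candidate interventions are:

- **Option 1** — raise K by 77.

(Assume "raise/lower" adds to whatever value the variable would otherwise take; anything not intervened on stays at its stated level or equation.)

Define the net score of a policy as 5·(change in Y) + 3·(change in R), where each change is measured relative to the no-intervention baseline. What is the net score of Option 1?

-6776

Baseline:
  X = 49
  Z = 65
  K = 62 − 6·49 + 4·65 = 28
  R = 282 − 2·49 − 6·65 + 4·28 = -94
  Y = 235 − 49 + 2·65 − 5·(-94) = 786
Option 1 (K + 77):
  X = 49
  Z = 65
  K = 62 − 6·49 + 4·65 (+77 from intervention) = 105
  R = 282 − 2·49 − 6·65 + 4·105 = 214
  Y = 235 − 49 + 2·65 − 5·214 = -754
ΔY = -754 − 786 = -1540; ΔR = 214 − (-94) = 308
Score = 5·(-1540) + 3·308 = -6776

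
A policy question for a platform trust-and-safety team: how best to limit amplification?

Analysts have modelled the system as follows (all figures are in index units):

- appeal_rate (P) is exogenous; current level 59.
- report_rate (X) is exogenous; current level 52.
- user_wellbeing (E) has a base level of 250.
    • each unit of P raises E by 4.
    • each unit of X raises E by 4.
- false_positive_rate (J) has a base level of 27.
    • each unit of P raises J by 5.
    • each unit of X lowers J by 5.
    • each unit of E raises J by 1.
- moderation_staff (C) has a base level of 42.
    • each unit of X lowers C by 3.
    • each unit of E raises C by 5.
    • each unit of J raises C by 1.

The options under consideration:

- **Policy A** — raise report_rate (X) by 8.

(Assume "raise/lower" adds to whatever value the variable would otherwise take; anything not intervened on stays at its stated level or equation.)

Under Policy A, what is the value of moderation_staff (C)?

4240

Policy A (X + 8):
  P = 59
  X = 52 + 8 = 60
  E = 250 + 4·59 + 4·60 = 726
  J = 27 + 5·59 − 5·60 + 726 = 748
  C = 42 − 3·60 + 5·726 + 748 = 4240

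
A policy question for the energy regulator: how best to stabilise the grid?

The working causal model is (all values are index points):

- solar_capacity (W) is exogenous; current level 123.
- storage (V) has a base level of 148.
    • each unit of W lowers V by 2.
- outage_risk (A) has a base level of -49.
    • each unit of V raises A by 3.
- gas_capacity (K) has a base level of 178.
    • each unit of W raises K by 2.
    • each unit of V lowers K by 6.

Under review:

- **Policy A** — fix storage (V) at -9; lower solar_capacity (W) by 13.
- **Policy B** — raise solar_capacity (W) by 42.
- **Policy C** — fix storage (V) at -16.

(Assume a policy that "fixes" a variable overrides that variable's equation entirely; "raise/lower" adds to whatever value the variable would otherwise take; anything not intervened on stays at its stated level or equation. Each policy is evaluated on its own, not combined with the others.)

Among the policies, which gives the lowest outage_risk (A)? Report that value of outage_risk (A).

-595

Policy A (V := -9, W − 13):
  W = 123 − 13 = 110
  V = -9
  A = -49 + 3·(-9) = -76
Policy B (W + 42):
  W = 123 + 42 = 165
  V = 148 − 2·165 = -182
  A = -49 + 3·(-182) = -595
Policy C (V := -16):
  W = 123
  V = -16
  A = -49 + 3·(-16) = -97
Comparing — Policy A: A=-76, Policy B: A=-595, Policy C: A=-97. Lowest is -595 (Policy B).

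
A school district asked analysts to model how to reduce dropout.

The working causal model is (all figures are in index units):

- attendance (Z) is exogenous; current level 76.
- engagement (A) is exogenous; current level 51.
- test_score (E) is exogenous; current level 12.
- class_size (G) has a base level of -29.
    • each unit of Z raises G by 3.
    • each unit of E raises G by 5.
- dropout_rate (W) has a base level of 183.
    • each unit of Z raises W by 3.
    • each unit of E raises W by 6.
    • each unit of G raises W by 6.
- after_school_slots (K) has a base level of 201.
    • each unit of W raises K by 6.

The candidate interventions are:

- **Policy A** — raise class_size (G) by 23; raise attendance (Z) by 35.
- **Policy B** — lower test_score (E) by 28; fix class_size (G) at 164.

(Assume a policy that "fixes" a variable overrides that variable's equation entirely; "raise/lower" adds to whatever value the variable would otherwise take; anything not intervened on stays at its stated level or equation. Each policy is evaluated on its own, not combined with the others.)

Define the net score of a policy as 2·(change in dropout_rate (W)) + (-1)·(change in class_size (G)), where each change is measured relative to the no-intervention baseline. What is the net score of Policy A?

1618

Baseline:
  Z = 76
  E = 12
  G = -29 + 3·76 + 5·12 = 259
  W = 183 + 3·76 + 6·12 + 6·259 = 2037
Policy A (G + 23, Z + 35):
  Z = 76 + 35 = 111
  E = 12
  G = -29 + 3·111 + 5·12 (+23 from intervention) = 387
  W = 183 + 3·111 + 6·12 + 6·387 = 2910
ΔW = 2910 − 2037 = 873; ΔG = 387 − 259 = 128
Score = 2·873 + (-1)·128 = 1618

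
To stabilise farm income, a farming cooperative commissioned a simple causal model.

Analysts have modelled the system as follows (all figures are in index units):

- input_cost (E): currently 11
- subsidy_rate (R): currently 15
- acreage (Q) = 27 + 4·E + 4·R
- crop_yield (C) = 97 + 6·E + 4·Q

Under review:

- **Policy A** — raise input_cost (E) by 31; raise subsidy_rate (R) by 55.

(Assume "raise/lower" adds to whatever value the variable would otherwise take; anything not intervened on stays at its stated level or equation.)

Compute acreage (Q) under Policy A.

475

Policy A (E + 31, R + 55):
  E = 11 + 31 = 42
  R = 15 + 55 = 70
  Q = 27 + 4·42 + 4·70 = 475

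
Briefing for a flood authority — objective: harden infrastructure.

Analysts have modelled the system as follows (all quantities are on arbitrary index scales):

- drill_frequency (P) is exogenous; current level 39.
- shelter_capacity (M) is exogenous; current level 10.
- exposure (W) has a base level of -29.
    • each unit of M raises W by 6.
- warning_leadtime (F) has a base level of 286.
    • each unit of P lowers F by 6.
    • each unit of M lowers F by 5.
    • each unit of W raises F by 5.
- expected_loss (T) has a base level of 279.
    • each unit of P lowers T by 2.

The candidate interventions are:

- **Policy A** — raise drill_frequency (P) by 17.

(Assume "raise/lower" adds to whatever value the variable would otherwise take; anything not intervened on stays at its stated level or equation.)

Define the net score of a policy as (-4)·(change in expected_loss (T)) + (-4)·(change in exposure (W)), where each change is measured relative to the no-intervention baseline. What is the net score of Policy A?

136

Baseline:
  P = 39
  M = 10
  W = -29 + 6·10 = 31
  T = 279 − 2·39 = 201
Policy A (P + 17):
  P = 39 + 17 = 56
  M = 10
  W = -29 + 6·10 = 31
  T = 279 − 2·56 = 167
ΔT = 167 − 201 = -34; ΔW = 31 − 31 = 0
Score = (-4)·(-34) + (-4)·0 = 136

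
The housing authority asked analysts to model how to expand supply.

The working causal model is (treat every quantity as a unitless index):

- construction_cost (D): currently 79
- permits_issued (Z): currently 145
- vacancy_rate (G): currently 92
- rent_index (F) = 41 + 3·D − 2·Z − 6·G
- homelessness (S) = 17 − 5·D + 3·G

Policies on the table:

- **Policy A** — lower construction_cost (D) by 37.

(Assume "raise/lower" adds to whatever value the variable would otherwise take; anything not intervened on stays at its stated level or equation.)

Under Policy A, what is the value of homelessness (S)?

Policy A (D − 37):
  D = 79 − 37 = 42
  G = 92
  S = 17 − 5·42 + 3·92 = 83

83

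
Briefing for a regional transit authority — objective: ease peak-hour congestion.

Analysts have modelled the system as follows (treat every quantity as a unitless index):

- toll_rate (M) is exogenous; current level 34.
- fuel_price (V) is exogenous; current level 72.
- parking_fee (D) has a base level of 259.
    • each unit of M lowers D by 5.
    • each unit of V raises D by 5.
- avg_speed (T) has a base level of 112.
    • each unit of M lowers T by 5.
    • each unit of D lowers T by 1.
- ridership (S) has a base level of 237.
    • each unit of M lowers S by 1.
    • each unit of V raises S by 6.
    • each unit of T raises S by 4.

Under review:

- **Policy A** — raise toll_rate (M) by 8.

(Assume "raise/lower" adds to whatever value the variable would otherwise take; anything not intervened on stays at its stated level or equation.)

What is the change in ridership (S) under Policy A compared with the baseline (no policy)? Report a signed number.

-8

Baseline:
  M = 34
  V = 72
  D = 259 − 5·34 + 5·72 = 449
  T = 112 − 5·34 − 449 = -507
  S = 237 − 34 + 6·72 + 4·(-507) = -1393
Policy A (M + 8):
  M = 34 + 8 = 42
  V = 72
  D = 259 − 5·42 + 5·72 = 409
  T = 112 − 5·42 − 409 = -507
  S = 237 − 42 + 6·72 + 4·(-507) = -1401
Change in S: -1401 − (-1393) = -8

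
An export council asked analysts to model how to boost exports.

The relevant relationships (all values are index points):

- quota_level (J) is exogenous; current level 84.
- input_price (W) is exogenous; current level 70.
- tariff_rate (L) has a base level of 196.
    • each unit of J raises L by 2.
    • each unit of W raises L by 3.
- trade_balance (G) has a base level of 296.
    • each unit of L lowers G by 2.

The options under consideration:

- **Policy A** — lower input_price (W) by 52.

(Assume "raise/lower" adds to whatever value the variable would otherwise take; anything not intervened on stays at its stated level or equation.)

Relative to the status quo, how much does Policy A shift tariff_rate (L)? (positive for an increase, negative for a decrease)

-156

Baseline:
  J = 84
  W = 70
  L = 196 + 2·84 + 3·70 = 574
Policy A (W − 52):
  J = 84
  W = 70 − 52 = 18
  L = 196 + 2·84 + 3·18 = 418
Change in L: 418 − 574 = -156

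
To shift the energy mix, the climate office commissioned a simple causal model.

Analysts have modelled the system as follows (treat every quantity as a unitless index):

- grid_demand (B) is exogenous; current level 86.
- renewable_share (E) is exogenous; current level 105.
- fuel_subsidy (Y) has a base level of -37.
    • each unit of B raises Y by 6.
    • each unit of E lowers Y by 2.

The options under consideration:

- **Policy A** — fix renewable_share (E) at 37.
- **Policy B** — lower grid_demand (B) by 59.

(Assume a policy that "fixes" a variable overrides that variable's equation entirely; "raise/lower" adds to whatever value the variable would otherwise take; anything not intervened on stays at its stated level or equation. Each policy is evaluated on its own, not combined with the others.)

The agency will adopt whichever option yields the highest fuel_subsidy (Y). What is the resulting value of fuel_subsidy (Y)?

Policy A (E := 37):
  B = 86
  E = 37
  Y = -37 + 6·86 − 2·37 = 405
Policy B (B − 59):
  B = 86 − 59 = 27
  E = 105
  Y = -37 + 6·27 − 2·105 = -85
Comparing — Policy A: Y=405, Policy B: Y=-85. Highest is 405 (Policy A).

405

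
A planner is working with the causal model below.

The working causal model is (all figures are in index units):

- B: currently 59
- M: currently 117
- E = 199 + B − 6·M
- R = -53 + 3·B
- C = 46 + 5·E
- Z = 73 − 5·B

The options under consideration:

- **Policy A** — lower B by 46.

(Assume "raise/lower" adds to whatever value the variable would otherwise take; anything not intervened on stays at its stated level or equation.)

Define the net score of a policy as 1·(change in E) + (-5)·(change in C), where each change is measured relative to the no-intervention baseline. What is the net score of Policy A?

1104

Baseline:
  B = 59
  M = 117
  E = 199 + 59 − 6·117 = -444
  C = 46 + 5·(-444) = -2174
Policy A (B − 46):
  B = 59 − 46 = 13
  M = 117
  E = 199 + 13 − 6·117 = -490
  C = 46 + 5·(-490) = -2404
ΔE = -490 − (-444) = -46; ΔC = -2404 − (-2174) = -230
Score = 1·(-46) + (-5)·(-230) = 1104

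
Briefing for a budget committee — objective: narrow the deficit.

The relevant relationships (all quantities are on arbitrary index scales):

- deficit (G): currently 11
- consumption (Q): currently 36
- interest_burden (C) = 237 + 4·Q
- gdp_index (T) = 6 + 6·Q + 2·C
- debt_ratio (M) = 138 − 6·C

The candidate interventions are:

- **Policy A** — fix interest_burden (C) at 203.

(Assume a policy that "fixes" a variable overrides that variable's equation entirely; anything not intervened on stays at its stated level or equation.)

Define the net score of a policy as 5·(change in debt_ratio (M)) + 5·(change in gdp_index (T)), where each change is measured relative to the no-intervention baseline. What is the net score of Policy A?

Baseline:
  Q = 36
  C = 237 + 4·36 = 381
  T = 6 + 6·36 + 2·381 = 984
  M = 138 − 6·381 = -2148
Policy A (C := 203):
  Q = 36
  C = 203
  T = 6 + 6·36 + 2·203 = 628
  M = 138 − 6·203 = -1080
ΔM = -1080 − (-2148) = 1068; ΔT = 628 − 984 = -356
Score = 5·1068 + 5·(-356) = 3560

3560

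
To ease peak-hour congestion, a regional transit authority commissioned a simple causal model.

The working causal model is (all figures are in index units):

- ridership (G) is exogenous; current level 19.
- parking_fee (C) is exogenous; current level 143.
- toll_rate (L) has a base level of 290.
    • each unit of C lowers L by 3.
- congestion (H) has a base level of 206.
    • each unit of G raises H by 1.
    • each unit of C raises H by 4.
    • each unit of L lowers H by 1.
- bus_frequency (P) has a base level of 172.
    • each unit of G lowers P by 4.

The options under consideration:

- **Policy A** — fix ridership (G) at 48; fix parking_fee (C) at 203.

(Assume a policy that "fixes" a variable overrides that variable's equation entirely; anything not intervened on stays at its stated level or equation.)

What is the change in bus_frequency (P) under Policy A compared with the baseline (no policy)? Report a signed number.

Baseline:
  G = 19
  P = 172 − 4·19 = 96
Policy A (G := 48, C := 203):
  G = 48
  P = 172 − 4·48 = -20
Change in P: -20 − 96 = -116

-116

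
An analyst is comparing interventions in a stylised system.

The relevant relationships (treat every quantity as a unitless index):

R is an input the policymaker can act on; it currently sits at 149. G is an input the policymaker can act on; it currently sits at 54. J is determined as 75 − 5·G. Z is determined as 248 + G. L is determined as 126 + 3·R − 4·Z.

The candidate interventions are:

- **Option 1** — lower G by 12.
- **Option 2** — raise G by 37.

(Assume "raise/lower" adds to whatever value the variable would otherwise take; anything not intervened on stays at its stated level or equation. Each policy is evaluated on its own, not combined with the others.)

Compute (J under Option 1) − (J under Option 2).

245

Option 1 (G − 12):
  G = 54 − 12 = 42
  J = 75 − 5·42 = -135
Option 2 (G + 37):
  G = 54 + 37 = 91
  J = 75 − 5·91 = -380
J: -135 − (-380) = 245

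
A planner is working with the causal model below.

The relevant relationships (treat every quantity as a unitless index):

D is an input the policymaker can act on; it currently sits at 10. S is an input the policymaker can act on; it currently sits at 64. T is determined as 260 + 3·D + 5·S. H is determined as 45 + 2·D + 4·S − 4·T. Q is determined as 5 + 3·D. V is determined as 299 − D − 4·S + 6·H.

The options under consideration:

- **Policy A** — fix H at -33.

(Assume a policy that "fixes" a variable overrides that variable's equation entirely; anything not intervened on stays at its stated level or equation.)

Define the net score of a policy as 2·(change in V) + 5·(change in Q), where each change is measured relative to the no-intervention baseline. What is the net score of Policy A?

25032

Baseline:
  D = 10
  S = 64
  T = 260 + 3·10 + 5·64 = 610
  H = 45 + 2·10 + 4·64 − 4·610 = -2119
  Q = 5 + 3·10 = 35
  V = 299 − 10 − 4·64 + 6·(-2119) = -12681
Policy A (H := -33):
  D = 10
  S = 64
  T = 260 + 3·10 + 5·64 = 610
  H = -33
  Q = 5 + 3·10 = 35
  V = 299 − 10 − 4·64 + 6·(-33) = -165
ΔV = -165 − (-12681) = 12516; ΔQ = 35 − 35 = 0
Score = 2·12516 + 5·0 = 25032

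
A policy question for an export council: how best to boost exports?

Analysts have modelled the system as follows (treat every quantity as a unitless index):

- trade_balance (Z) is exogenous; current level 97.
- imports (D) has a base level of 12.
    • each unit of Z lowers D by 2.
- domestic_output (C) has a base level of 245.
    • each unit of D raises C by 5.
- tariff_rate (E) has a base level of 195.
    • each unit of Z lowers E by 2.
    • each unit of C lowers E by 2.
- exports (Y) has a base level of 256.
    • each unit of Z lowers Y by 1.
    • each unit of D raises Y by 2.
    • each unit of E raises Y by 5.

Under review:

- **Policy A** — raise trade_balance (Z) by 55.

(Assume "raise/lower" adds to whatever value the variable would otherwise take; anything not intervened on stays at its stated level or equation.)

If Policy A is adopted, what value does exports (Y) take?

Policy A (Z + 55):
  Z = 97 + 55 = 152
  D = 12 − 2·152 = -292
  C = 245 + 5·(-292) = -1215
  E = 195 − 2·152 − 2·(-1215) = 2321
  Y = 256 − 152 + 2·(-292) + 5·2321 = 11125

11125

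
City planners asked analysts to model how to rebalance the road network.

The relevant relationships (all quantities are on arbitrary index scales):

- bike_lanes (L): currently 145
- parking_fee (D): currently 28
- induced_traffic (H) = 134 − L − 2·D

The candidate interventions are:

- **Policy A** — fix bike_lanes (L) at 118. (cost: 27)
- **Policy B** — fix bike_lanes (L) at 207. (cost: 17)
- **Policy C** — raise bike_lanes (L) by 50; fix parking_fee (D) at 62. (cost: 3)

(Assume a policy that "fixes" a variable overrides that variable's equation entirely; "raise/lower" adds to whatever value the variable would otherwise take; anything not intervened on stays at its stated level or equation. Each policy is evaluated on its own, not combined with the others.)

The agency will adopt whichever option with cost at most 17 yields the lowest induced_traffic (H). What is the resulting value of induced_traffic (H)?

-185

Policy B (L := 207):
  L = 207
  D = 28
  H = 134 − 207 − 2·28 = -129
Policy C (L + 50, D := 62):
  L = 145 + 50 = 195
  D = 62
  H = 134 − 195 − 2·62 = -185
Comparing — Policy B: H=-129, Policy C: H=-185. Lowest is -185 (Policy C).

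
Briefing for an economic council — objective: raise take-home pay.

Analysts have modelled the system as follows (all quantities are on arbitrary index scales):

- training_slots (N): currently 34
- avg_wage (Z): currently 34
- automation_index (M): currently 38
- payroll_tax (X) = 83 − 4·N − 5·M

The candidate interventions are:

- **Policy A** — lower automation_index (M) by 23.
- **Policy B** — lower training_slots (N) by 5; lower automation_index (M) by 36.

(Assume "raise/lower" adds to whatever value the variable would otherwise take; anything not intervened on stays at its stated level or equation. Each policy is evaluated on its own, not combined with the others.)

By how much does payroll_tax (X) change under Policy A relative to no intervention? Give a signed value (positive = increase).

115

Baseline:
  N = 34
  M = 38
  X = 83 − 4·34 − 5·38 = -243
Policy A (M − 23):
  N = 34
  M = 38 − 23 = 15
  X = 83 − 4·34 − 5·15 = -128
Change in X: -128 − (-243) = 115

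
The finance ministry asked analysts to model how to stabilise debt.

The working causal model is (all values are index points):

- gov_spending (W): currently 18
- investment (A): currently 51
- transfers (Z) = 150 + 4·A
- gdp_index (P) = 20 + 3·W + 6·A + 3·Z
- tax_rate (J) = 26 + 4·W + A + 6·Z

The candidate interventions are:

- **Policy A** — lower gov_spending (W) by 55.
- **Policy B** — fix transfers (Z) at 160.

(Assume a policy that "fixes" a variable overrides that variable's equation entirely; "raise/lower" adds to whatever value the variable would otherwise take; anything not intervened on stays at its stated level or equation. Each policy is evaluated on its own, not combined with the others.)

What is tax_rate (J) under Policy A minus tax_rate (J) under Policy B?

944

Policy A (W − 55):
  W = 18 − 55 = -37
  A = 51
  Z = 150 + 4·51 = 354
  J = 26 + 4·(-37) + 51 + 6·354 = 2053
Policy B (Z := 160):
  W = 18
  A = 51
  Z = 160
  J = 26 + 4·18 + 51 + 6·160 = 1109
J: 2053 − 1109 = 944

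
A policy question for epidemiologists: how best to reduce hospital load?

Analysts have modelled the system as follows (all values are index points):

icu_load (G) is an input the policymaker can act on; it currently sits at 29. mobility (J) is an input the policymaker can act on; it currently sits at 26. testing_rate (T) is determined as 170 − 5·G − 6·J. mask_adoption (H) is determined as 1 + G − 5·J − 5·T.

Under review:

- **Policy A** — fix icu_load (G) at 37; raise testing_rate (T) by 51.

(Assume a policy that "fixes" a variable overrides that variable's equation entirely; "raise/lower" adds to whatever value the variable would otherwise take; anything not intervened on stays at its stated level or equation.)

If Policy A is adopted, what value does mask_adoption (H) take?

508

Policy A (G := 37, T + 51):
  G = 37
  J = 26
  T = 170 − 5·37 − 6·26 (+51 from intervention) = -120
  H = 1 + 37 − 5·26 − 5·(-120) = 508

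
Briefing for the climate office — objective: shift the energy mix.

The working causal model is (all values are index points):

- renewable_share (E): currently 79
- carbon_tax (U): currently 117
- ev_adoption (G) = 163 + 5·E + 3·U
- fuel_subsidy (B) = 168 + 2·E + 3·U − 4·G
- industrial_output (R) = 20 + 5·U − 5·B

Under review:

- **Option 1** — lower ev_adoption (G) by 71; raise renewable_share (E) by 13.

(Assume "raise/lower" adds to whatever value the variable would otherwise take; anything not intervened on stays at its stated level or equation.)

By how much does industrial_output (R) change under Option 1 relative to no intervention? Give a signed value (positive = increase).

-250

Baseline:
  E = 79
  U = 117
  G = 163 + 5·79 + 3·117 = 909
  B = 168 + 2·79 + 3·117 − 4·909 = -2959
  R = 20 + 5·117 − 5·(-2959) = 15400
Option 1 (G − 71, E + 13):
  E = 79 + 13 = 92
  U = 117
  G = 163 + 5·92 + 3·117 (−71 from intervention) = 903
  B = 168 + 2·92 + 3·117 − 4·903 = -2909
  R = 20 + 5·117 − 5·(-2909) = 15150
Change in R: 15150 − 15400 = -250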